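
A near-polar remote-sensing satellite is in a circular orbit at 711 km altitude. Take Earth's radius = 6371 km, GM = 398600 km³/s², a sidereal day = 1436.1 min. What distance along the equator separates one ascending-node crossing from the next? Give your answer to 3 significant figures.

Semi-major axis a = 6371 + 711 = 7082 km. Period T = 2π√(a³/μ) = 2π√(7082³/398600) = 5931.2 s = 98.85 min.
During one orbit Earth rotates (5931.2 / 86166) × 360° = 24.78°.
At the equator that is 24.78° × (2π·6371/360) km/° = 24.78 × 111.2 = 2755 km.

2760 km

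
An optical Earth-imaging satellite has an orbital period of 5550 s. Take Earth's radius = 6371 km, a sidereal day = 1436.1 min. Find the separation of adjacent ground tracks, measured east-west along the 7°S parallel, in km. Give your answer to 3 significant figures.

2560 km

Node shift per orbit = (5550.0/86166) × 360° = 23.19°.
Equatorial spacing = 23.19 × 111.2 km/° = 2578 km.
At 7° latitude, spacing = 2578 × cos(7°) = 2559 km.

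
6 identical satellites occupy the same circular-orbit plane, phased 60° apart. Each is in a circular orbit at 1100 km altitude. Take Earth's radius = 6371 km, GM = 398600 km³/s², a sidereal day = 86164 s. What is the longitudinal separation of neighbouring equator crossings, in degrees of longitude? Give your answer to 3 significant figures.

Semi-major axis a = 6371 + 1100 = 7471 km. Period T = 2π√(a³/μ) = 2π√(7471³/398600) = 6426.6 s = 107.11 min.
Single-satellite node shift = (6426.6/86164) × 360° = 26.85°.
With 6 satellites evenly phased, successive equator crossings are 26.85/6 = 4.475° apart.

4.48°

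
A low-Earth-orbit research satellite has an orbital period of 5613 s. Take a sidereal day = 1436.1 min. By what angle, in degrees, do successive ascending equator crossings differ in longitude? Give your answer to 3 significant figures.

During one orbit Earth rotates (5613.0 / 86166) × 360° = 23.45°.

23.5°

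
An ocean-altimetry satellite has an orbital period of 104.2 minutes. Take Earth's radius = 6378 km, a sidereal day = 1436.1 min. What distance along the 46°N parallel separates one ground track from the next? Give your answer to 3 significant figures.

2020 km

T = 104.2 min = 6252.0 s.
Node shift per orbit = (6252.0/86166) × 360° = 26.12°.
Equatorial spacing = 26.12 × 111.3 km/° = 2908 km.
At 46° latitude, spacing = 2908 × cos(46°) = 2020 km.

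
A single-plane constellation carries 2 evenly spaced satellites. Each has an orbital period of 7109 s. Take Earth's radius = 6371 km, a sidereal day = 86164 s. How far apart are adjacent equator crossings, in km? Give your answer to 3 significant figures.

Single-satellite node shift = (7109.0/86164) × 360° = 29.70°.
With 2 satellites evenly phased, successive equator crossings are 29.70/2 = 14.851° apart.
That is 14.851 × 111.2 = 1651 km at the equator.

1650 km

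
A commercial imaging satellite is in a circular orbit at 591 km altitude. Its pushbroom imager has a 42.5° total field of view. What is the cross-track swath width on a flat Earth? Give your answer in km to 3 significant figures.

Half-angle = 42.5°/2 = 21.25°.
Swath width ≈ 2h·tan(θ/2) = 2 × 591 × tan(21.25°) = 459.7 km.

460 km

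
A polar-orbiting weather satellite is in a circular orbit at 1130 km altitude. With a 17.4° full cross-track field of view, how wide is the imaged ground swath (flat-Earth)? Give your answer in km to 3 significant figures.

Half-angle = 17.4°/2 = 8.7°.
Swath width ≈ 2h·tan(θ/2) = 2 × 1130 × tan(8.7°) = 345.8 km.

346 km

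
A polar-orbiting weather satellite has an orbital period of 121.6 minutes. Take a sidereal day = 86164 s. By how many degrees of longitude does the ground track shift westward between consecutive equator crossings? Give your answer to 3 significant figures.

30.5°

T = 121.6 min = 7296.0 s.
During one orbit Earth rotates (7296.0 / 86164) × 360° = 30.48°.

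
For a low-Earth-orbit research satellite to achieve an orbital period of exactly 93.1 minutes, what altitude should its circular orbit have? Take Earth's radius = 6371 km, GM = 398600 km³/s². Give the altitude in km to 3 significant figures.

433 km

T = 93.1 min = 5586.0 s.
From T = 2π√(a³/μ): a = (μ T²/4π²)^(1/3) = (398600 × 5586.0² / 4π²)^(1/3) = 6804 km.
Altitude h = a − R = 6804 − 6371 = 433 km.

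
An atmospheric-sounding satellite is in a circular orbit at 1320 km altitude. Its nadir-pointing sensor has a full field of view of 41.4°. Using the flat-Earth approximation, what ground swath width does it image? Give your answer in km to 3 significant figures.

998 km

Half-angle = 41.4°/2 = 20.7°.
Swath width ≈ 2h·tan(θ/2) = 2 × 1320 × tan(20.7°) = 997.6 km.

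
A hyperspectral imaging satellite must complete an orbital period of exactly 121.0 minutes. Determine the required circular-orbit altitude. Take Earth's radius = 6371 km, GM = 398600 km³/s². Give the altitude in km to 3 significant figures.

1730 km

T = 121.0 min = 7260.0 s.
From T = 2π√(a³/μ): a = (μ T²/4π²)^(1/3) = (398600 × 7260.0² / 4π²)^(1/3) = 8104 km.
Altitude h = a − R = 8104 − 6371 = 1733 km.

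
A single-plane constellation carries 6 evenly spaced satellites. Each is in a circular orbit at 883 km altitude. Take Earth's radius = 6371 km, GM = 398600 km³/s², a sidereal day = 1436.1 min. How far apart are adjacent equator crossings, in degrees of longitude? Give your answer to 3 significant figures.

4.28°

Semi-major axis a = 6371 + 883 = 7254 km. Period T = 2π√(a³/μ) = 2π√(7254³/398600) = 6148.6 s = 102.48 min.
Single-satellite node shift = (6148.6/86166) × 360° = 25.69°.
With 6 satellites evenly phased, successive equator crossings are 25.69/6 = 4.281° apart.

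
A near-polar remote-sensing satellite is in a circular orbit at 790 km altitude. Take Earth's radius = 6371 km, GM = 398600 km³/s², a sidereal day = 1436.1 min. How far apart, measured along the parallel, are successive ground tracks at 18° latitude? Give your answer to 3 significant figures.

2660 km

Semi-major axis a = 6371 + 790 = 7161 km. Period T = 2π√(a³/μ) = 2π√(7161³/398600) = 6030.8 s = 100.51 min.
Node shift per orbit = (6030.8/86166) × 360° = 25.20°.
Equatorial spacing = 25.20 × 111.2 km/° = 2802 km.
At 18° latitude, spacing = 2802 × cos(18°) = 2665 km.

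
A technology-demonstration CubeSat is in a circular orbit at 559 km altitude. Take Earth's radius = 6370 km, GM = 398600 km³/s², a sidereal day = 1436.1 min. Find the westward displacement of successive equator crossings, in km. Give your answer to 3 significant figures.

2670 km

Semi-major axis a = 6370 + 559 = 6929 km. Period T = 2π√(a³/μ) = 2π√(6929³/398600) = 5740.1 s = 95.67 min.
During one orbit Earth rotates (5740.1 / 86166) × 360° = 23.98°.
At the equator that is 23.98° × (2π·6370/360) km/° = 23.98 × 111.2 = 2666 km.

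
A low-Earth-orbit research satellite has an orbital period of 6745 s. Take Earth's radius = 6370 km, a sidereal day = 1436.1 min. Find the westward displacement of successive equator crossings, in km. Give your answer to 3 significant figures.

During one orbit Earth rotates (6745.0 / 86166) × 360° = 28.18°.
At the equator that is 28.18° × (2π·6370/360) km/° = 28.18 × 111.2 = 3133 km.

3130 km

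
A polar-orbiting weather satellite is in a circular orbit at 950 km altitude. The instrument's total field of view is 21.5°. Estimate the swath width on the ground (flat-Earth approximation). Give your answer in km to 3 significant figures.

Half-angle = 21.5°/2 = 10.75°.
Swath width ≈ 2h·tan(θ/2) = 2 × 950 × tan(10.75°) = 360.7 km.

361 km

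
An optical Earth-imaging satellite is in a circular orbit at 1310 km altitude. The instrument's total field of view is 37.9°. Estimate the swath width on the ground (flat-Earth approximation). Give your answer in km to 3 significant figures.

900 km

Half-angle = 37.9°/2 = 18.95°.
Swath width ≈ 2h·tan(θ/2) = 2 × 1310 × tan(18.95°) = 899.6 km.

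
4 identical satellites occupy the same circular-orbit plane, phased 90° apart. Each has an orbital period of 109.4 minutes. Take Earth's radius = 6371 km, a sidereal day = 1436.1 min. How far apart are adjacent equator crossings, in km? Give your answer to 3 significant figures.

T = 109.4 min = 6564.0 s.
Single-satellite node shift = (6564.0/86166) × 360° = 27.42°.
With 4 satellites evenly phased, successive equator crossings are 27.42/4 = 6.856° apart.
That is 6.856 × 111.2 = 762 km at the equator.

762 km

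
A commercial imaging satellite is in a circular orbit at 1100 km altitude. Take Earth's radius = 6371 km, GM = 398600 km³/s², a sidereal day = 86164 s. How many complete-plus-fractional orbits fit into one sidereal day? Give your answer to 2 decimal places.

13.41

Semi-major axis a = 6371 + 1100 = 7471 km. Period T = 2π√(a³/μ) = 2π√(7471³/398600) = 6426.6 s = 107.11 min.
Orbits per sidereal day = 86164 / 6426.6 = 13.407.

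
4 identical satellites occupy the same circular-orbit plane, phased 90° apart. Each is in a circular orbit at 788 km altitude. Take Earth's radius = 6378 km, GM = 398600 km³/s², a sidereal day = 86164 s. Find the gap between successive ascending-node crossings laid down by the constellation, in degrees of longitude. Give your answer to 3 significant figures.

6.31°

Semi-major axis a = 6378 + 788 = 7166 km. Period T = 2π√(a³/μ) = 2π√(7166³/398600) = 6037.1 s = 100.62 min.
Single-satellite node shift = (6037.1/86164) × 360° = 25.22°.
With 4 satellites evenly phased, successive equator crossings are 25.22/4 = 6.306° apart.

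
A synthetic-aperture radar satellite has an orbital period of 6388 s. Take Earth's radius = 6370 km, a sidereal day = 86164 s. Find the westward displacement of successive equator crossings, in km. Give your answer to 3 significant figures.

During one orbit Earth rotates (6388.0 / 86164) × 360° = 26.69°.
At the equator that is 26.69° × (2π·6370/360) km/° = 26.69 × 111.2 = 2967 km.

2970 km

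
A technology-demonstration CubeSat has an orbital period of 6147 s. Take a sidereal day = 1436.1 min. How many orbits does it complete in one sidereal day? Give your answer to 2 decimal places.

Orbits per sidereal day = 86166 / 6147.0 = 14.018.

14.02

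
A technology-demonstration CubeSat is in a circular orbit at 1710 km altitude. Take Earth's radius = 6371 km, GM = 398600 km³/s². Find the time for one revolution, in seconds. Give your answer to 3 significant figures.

7230 seconds

Semi-major axis a = 6371 + 1710 = 8081 km. Period T = 2π√(a³/μ) = 2π√(8081³/398600) = 7229.5 s = 120.49 min.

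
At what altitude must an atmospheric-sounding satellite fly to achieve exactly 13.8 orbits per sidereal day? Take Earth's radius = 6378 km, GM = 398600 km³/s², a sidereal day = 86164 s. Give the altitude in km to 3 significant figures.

951 km

Required period T = 86164 / 13.8 = 6243.8 s.
From T = 2π√(a³/μ): a = (μ T²/4π²)^(1/3) = (398600 × 6243.8² / 4π²)^(1/3) = 7329 km.
Altitude h = a − R = 7329 − 6378 = 951 km.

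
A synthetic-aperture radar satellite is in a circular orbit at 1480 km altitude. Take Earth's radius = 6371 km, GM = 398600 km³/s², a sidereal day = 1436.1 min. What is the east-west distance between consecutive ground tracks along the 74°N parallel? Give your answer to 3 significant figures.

887 km

Semi-major axis a = 6371 + 1480 = 7851 km. Period T = 2π√(a³/μ) = 2π√(7851³/398600) = 6923.1 s = 115.38 min.
Node shift per orbit = (6923.1/86166) × 360° = 28.92°.
Equatorial spacing = 28.92 × 111.2 km/° = 3216 km.
At 74° latitude, spacing = 3216 × cos(74°) = 887 km.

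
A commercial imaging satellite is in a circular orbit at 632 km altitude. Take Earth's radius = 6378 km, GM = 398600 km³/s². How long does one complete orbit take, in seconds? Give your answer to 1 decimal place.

5841.0 seconds

Semi-major axis a = 6378 + 632 = 7010 km. Period T = 2π√(a³/μ) = 2π√(7010³/398600) = 5841.0 s = 97.35 min.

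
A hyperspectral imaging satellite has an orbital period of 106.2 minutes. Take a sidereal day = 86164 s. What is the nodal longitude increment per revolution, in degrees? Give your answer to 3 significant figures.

26.6°

T = 106.2 min = 6372.0 s.
During one orbit Earth rotates (6372.0 / 86164) × 360° = 26.62°.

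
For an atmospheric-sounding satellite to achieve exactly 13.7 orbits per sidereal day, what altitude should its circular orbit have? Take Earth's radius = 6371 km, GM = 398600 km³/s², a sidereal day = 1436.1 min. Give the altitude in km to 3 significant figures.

993 km

Required period T = 86166 / 13.7 = 6289.5 s.
From T = 2π√(a³/μ): a = (μ T²/4π²)^(1/3) = (398600 × 6289.5² / 4π²)^(1/3) = 7364 km.
Altitude h = a − R = 7364 − 6371 = 993 km.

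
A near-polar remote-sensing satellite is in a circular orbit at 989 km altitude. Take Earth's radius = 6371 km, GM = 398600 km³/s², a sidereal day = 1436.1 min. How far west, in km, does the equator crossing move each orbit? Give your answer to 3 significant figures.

Semi-major axis a = 6371 + 989 = 7360 km. Period T = 2π√(a³/μ) = 2π√(7360³/398600) = 6283.9 s = 104.73 min.
During one orbit Earth rotates (6283.9 / 86166) × 360° = 26.25°.
At the equator that is 26.25° × (2π·6371/360) km/° = 26.25 × 111.2 = 2919 km.

2920 km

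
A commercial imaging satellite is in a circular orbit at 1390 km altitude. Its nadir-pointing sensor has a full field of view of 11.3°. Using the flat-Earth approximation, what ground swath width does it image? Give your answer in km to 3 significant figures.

Half-angle = 11.3°/2 = 5.65°.
Swath width ≈ 2h·tan(θ/2) = 2 × 1390 × tan(5.65°) = 275.0 km.

275 km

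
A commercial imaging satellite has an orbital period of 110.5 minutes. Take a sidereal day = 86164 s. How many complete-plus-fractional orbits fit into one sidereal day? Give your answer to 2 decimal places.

T = 110.5 min = 6630.0 s.
Orbits per sidereal day = 86164 / 6630.0 = 12.996.

13.00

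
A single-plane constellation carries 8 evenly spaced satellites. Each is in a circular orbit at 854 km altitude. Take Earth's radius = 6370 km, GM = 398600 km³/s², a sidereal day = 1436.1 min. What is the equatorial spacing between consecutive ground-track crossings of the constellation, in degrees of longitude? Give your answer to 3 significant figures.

Semi-major axis a = 6370 + 854 = 7224 km. Period T = 2π√(a³/μ) = 2π√(7224³/398600) = 6110.5 s = 101.84 min.
Single-satellite node shift = (6110.5/86166) × 360° = 25.53°.
With 8 satellites evenly phased, successive equator crossings are 25.53/8 = 3.191° apart.

3.19°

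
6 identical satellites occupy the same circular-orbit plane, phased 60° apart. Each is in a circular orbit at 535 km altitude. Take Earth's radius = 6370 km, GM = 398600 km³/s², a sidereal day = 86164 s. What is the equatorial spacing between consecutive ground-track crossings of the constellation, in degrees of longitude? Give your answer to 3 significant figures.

Semi-major axis a = 6370 + 535 = 6905 km. Period T = 2π√(a³/μ) = 2π√(6905³/398600) = 5710.3 s = 95.17 min.
Single-satellite node shift = (5710.3/86164) × 360° = 23.86°.
With 6 satellites evenly phased, successive equator crossings are 23.86/6 = 3.976° apart.

3.98°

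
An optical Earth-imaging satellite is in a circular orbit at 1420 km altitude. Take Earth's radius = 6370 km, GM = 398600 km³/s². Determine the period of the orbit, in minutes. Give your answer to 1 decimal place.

114.0 min

Semi-major axis a = 6370 + 1420 = 7790 km. Period T = 2π√(a³/μ) = 2π√(7790³/398600) = 6842.5 s = 114.04 min.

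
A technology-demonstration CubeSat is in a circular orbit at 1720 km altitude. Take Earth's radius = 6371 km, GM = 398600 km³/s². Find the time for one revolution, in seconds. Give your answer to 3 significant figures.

Semi-major axis a = 6371 + 1720 = 8091 km. Period T = 2π√(a³/μ) = 2π√(8091³/398600) = 7242.9 s = 120.72 min.

7240 seconds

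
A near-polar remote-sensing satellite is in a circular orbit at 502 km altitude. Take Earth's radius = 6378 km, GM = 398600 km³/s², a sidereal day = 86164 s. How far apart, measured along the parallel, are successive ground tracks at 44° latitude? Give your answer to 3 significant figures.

Semi-major axis a = 6378 + 502 = 6880 km. Period T = 2π√(a³/μ) = 2π√(6880³/398600) = 5679.3 s = 94.65 min.
Node shift per orbit = (5679.3/86164) × 360° = 23.73°.
Equatorial spacing = 23.73 × 111.3 km/° = 2641 km.
At 44° latitude, spacing = 2641 × cos(44°) = 1900 km.

1900 km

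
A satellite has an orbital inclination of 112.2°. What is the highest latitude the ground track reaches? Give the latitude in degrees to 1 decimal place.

Retrograde orbit: the ground track reaches ±(180° − i) = ±(180 − 112.2) = ±67.8°.

67.8°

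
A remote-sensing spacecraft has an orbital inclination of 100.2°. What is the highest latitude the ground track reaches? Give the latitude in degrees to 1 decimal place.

Retrograde orbit: the ground track reaches ±(180° − i) = ±(180 − 100.2) = ±79.8°.

79.8°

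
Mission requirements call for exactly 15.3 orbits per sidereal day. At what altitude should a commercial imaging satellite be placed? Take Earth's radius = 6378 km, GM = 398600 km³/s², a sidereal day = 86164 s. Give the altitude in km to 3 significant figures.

463 km

Required period T = 86164 / 15.3 = 5631.6 s.
From T = 2π√(a³/μ): a = (μ T²/4π²)^(1/3) = (398600 × 5631.6² / 4π²)^(1/3) = 6841 km.
Altitude h = a − R = 6841 − 6378 = 463 km.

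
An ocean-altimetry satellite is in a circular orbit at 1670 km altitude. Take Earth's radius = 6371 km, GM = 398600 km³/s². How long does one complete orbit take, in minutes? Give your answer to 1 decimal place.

Semi-major axis a = 6371 + 1670 = 8041 km. Period T = 2π√(a³/μ) = 2π√(8041³/398600) = 7175.9 s = 119.60 min.

119.6 min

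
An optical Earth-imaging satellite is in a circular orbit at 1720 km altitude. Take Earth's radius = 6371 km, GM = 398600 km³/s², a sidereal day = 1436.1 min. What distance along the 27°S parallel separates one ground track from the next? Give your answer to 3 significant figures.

Semi-major axis a = 6371 + 1720 = 8091 km. Period T = 2π√(a³/μ) = 2π√(8091³/398600) = 7242.9 s = 120.72 min.
Node shift per orbit = (7242.9/86166) × 360° = 30.26°.
Equatorial spacing = 30.26 × 111.2 km/° = 3365 km.
At 27° latitude, spacing = 3365 × cos(27°) = 2998 km.

3000 km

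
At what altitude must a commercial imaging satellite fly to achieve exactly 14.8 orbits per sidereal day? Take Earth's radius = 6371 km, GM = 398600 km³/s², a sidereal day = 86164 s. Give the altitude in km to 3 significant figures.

Required period T = 86164 / 14.8 = 5821.9 s.
From T = 2π√(a³/μ): a = (μ T²/4π²)^(1/3) = (398600 × 5821.9² / 4π²)^(1/3) = 6995 km.
Altitude h = a − R = 6995 − 6371 = 624 km.

624 km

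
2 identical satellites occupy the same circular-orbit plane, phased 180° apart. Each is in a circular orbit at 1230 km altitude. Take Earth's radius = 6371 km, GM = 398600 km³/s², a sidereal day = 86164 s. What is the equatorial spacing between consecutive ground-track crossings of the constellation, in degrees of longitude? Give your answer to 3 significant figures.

13.8°

Semi-major axis a = 6371 + 1230 = 7601 km. Period T = 2π√(a³/μ) = 2π√(7601³/398600) = 6595.0 s = 109.92 min.
Single-satellite node shift = (6595.0/86164) × 360° = 27.55°.
With 2 satellites evenly phased, successive equator crossings are 27.55/2 = 13.777° apart.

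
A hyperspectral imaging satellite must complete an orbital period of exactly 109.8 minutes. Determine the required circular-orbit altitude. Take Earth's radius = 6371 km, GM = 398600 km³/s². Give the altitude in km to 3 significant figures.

1220 km

T = 109.8 min = 6588.0 s.
From T = 2π√(a³/μ): a = (μ T²/4π²)^(1/3) = (398600 × 6588.0² / 4π²)^(1/3) = 7596 km.
Altitude h = a − R = 7596 − 6371 = 1225 km.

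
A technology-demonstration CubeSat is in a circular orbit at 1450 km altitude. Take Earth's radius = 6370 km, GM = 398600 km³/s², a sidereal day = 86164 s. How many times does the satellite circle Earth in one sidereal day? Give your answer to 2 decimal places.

Semi-major axis a = 6370 + 1450 = 7820 km. Period T = 2π√(a³/μ) = 2π√(7820³/398600) = 6882.1 s = 114.70 min.
Orbits per sidereal day = 86164 / 6882.1 = 12.520.

12.52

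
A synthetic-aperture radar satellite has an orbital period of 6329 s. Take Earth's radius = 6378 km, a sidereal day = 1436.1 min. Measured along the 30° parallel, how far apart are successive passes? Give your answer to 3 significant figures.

Node shift per orbit = (6329.0/86166) × 360° = 26.44°.
Equatorial spacing = 26.44 × 111.3 km/° = 2943 km.
At 30° latitude, spacing = 2943 × cos(30°) = 2549 km.

2550 km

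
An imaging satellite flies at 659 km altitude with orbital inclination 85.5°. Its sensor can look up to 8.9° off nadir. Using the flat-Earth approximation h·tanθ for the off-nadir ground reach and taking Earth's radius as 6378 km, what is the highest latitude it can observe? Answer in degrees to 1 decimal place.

For a prograde orbit the ground track reaches latitude ±i = ±85.5°.
Sensor half-swath on the ground ≈ 659·tan(8.9°) = 103 km = 0.93° of latitude.
Maximum observable latitude ≈ 85.5 + 0.93 = 86.4°.

86.4°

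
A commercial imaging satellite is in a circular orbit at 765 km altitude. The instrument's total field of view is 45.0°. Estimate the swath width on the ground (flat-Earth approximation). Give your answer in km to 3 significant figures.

634 km

Half-angle = 45.0°/2 = 22.5°.
Swath width ≈ 2h·tan(θ/2) = 2 × 765 × tan(22.5°) = 633.7 km.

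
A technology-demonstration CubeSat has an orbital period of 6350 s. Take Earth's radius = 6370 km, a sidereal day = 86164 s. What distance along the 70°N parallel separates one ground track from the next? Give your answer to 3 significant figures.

Node shift per orbit = (6350.0/86164) × 360° = 26.53°.
Equatorial spacing = 26.53 × 111.2 km/° = 2950 km.
At 70° latitude, spacing = 2950 × cos(70°) = 1009 km.

1010 km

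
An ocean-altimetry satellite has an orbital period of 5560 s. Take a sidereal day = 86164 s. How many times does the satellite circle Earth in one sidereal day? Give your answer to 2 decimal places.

15.50

Orbits per sidereal day = 86164 / 5560.0 = 15.497.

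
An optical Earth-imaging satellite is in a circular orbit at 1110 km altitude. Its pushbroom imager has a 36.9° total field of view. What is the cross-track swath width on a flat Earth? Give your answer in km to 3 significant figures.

741 km

Half-angle = 36.9°/2 = 18.45°.
Swath width ≈ 2h·tan(θ/2) = 2 × 1110 × tan(18.45°) = 740.6 km.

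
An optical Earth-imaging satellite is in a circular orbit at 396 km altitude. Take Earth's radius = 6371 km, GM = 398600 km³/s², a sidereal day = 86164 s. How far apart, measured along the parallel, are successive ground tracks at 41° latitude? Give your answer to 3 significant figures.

1940 km

Semi-major axis a = 6371 + 396 = 6767 km. Period T = 2π√(a³/μ) = 2π√(6767³/398600) = 5539.9 s = 92.33 min.
Node shift per orbit = (5539.9/86164) × 360° = 23.15°.
Equatorial spacing = 23.15 × 111.2 km/° = 2574 km.
At 41° latitude, spacing = 2574 × cos(41°) = 1942 km.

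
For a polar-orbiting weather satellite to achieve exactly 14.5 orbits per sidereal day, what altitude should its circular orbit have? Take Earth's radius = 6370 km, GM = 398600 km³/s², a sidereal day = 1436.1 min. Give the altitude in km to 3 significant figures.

721 km

Required period T = 86166 / 14.5 = 5942.5 s.
From T = 2π√(a³/μ): a = (μ T²/4π²)^(1/3) = (398600 × 5942.5² / 4π²)^(1/3) = 7091 km.
Altitude h = a − R = 7091 − 6370 = 721 km.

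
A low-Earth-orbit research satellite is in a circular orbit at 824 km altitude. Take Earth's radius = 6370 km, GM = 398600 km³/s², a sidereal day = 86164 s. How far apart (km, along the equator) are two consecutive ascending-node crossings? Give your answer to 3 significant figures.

Semi-major axis a = 6370 + 824 = 7194 km. Period T = 2π√(a³/μ) = 2π√(7194³/398600) = 6072.5 s = 101.21 min.
During one orbit Earth rotates (6072.5 / 86164) × 360° = 25.37°.
At the equator that is 25.37° × (2π·6370/360) km/° = 25.37 × 111.2 = 2821 km.

2820 km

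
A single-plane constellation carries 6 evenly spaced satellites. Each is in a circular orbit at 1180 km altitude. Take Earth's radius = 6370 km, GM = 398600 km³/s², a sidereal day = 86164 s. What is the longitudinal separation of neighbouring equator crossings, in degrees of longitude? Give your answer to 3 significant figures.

Semi-major axis a = 6370 + 1180 = 7550 km. Period T = 2π√(a³/μ) = 2π√(7550³/398600) = 6528.8 s = 108.81 min.
Single-satellite node shift = (6528.8/86164) × 360° = 27.28°.
With 6 satellites evenly phased, successive equator crossings are 27.28/6 = 4.546° apart.

4.55°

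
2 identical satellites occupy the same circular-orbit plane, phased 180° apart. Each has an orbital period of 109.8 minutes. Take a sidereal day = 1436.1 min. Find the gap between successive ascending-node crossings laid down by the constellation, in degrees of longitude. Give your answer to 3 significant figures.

T = 109.8 min = 6588.0 s.
Single-satellite node shift = (6588.0/86166) × 360° = 27.52°.
With 2 satellites evenly phased, successive equator crossings are 27.52/2 = 13.762° apart.

13.8°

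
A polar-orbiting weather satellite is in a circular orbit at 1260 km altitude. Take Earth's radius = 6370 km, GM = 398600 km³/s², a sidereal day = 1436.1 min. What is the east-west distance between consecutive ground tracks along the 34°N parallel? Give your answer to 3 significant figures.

2550 km

Semi-major axis a = 6370 + 1260 = 7630 km. Period T = 2π√(a³/μ) = 2π√(7630³/398600) = 6632.8 s = 110.55 min.
Node shift per orbit = (6632.8/86166) × 360° = 27.71°.
Equatorial spacing = 27.71 × 111.2 km/° = 3081 km.
At 34° latitude, spacing = 3081 × cos(34°) = 2554 km.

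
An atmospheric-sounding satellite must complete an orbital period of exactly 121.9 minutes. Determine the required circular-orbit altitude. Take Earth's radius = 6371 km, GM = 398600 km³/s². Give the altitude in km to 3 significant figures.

T = 121.9 min = 7314.0 s.
From T = 2π√(a³/μ): a = (μ T²/4π²)^(1/3) = (398600 × 7314.0² / 4π²)^(1/3) = 8144 km.
Altitude h = a − R = 8144 − 6371 = 1773 km.

1770 km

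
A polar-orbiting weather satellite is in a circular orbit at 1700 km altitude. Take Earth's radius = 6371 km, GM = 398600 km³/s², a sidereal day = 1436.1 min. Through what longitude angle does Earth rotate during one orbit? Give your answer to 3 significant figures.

Semi-major axis a = 6371 + 1700 = 8071 km. Period T = 2π√(a³/μ) = 2π√(8071³/398600) = 7216.1 s = 120.27 min.
During one orbit Earth rotates (7216.1 / 86166) × 360° = 30.15°.

30.1°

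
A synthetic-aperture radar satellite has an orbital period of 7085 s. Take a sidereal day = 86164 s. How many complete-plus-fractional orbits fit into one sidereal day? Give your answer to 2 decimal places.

12.16

Orbits per sidereal day = 86164 / 7085.0 = 12.161.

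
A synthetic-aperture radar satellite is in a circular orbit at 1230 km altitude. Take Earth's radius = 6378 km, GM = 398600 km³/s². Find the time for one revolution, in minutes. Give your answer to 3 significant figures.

Semi-major axis a = 6378 + 1230 = 7608 km. Period T = 2π√(a³/μ) = 2π√(7608³/398600) = 6604.2 s = 110.07 min.

110 min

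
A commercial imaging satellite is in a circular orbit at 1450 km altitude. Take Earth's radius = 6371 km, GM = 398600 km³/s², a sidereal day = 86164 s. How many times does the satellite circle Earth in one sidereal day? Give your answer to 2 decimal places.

Semi-major axis a = 6371 + 1450 = 7821 km. Period T = 2π√(a³/μ) = 2π√(7821³/398600) = 6883.4 s = 114.72 min.
Orbits per sidereal day = 86164 / 6883.4 = 12.518.

12.52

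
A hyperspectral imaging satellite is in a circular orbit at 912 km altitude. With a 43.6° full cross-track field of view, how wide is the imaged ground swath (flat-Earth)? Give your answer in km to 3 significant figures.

Half-angle = 43.6°/2 = 21.8°.
Swath width ≈ 2h·tan(θ/2) = 2 × 912 × tan(21.8°) = 729.5 km.

730 km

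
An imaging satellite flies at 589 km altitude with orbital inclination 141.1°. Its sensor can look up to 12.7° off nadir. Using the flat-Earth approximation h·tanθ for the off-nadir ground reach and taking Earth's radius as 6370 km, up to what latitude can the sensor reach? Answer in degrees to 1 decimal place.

40.1°

Retrograde orbit: the ground track reaches ±(180° − i) = ±(180 − 141.1) = ±38.9°.
Sensor half-swath on the ground ≈ 589·tan(12.7°) = 133 km = 1.19° of latitude.
Maximum observable latitude ≈ 38.9 + 1.19 = 40.1°.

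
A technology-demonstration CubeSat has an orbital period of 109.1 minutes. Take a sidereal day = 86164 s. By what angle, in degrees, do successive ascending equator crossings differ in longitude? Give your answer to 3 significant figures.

27.3°

T = 109.1 min = 6546.0 s.
During one orbit Earth rotates (6546.0 / 86164) × 360° = 27.35°.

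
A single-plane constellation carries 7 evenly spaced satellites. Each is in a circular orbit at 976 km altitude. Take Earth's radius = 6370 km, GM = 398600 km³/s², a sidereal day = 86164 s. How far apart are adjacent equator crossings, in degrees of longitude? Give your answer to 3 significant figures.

Semi-major axis a = 6370 + 976 = 7346 km. Period T = 2π√(a³/μ) = 2π√(7346³/398600) = 6266.0 s = 104.43 min.
Single-satellite node shift = (6266.0/86164) × 360° = 26.18°.
With 7 satellites evenly phased, successive equator crossings are 26.18/7 = 3.740° apart.

3.74°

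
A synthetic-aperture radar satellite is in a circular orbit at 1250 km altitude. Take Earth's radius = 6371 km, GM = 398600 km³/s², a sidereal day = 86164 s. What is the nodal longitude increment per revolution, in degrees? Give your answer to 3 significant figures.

27.7°

Semi-major axis a = 6371 + 1250 = 7621 km. Period T = 2π√(a³/μ) = 2π√(7621³/398600) = 6621.1 s = 110.35 min.
During one orbit Earth rotates (6621.1 / 86164) × 360° = 27.66°.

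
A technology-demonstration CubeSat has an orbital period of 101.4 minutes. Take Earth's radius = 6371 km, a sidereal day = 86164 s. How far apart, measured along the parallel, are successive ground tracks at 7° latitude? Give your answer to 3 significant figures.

2810 km

T = 101.4 min = 6084.0 s.
Node shift per orbit = (6084.0/86164) × 360° = 25.42°.
Equatorial spacing = 25.42 × 111.2 km/° = 2827 km.
At 7° latitude, spacing = 2827 × cos(7°) = 2805 km.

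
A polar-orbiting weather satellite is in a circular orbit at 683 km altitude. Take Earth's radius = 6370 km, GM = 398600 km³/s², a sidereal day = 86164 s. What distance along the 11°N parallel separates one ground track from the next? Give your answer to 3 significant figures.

Semi-major axis a = 6370 + 683 = 7053 km. Period T = 2π√(a³/μ) = 2π√(7053³/398600) = 5894.8 s = 98.25 min.
Node shift per orbit = (5894.8/86164) × 360° = 24.63°.
Equatorial spacing = 24.63 × 111.2 km/° = 2738 km.
At 11° latitude, spacing = 2738 × cos(11°) = 2688 km.

2690 km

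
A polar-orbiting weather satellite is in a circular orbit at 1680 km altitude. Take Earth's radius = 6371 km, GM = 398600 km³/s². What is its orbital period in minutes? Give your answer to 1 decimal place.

Semi-major axis a = 6371 + 1680 = 8051 km. Period T = 2π√(a³/μ) = 2π√(8051³/398600) = 7189.3 s = 119.82 min.

119.8 min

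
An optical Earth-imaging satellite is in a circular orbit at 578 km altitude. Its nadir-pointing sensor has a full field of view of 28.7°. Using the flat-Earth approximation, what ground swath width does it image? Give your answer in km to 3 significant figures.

296 km

Half-angle = 28.7°/2 = 14.35°.
Swath width ≈ 2h·tan(θ/2) = 2 × 578 × tan(14.35°) = 295.7 km.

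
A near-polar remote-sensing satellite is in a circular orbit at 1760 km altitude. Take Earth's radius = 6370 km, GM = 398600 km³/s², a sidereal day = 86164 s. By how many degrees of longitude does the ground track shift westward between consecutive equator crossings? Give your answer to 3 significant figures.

30.5°

Semi-major axis a = 6370 + 1760 = 8130 km. Period T = 2π√(a³/μ) = 2π√(8130³/398600) = 7295.4 s = 121.59 min.
During one orbit Earth rotates (7295.4 / 86164) × 360° = 30.48°.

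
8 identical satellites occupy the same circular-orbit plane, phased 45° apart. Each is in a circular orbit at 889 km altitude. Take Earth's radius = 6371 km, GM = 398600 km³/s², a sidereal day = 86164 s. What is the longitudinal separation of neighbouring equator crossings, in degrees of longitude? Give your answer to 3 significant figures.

3.22°

Semi-major axis a = 6371 + 889 = 7260 km. Period T = 2π√(a³/μ) = 2π√(7260³/398600) = 6156.2 s = 102.60 min.
Single-satellite node shift = (6156.2/86164) × 360° = 25.72°.
With 8 satellites evenly phased, successive equator crossings are 25.72/8 = 3.215° apart.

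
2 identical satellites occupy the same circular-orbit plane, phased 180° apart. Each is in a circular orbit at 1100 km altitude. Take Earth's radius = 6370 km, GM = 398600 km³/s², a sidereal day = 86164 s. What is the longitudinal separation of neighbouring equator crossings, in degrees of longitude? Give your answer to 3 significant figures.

Semi-major axis a = 6370 + 1100 = 7470 km. Period T = 2π√(a³/μ) = 2π√(7470³/398600) = 6425.3 s = 107.09 min.
Single-satellite node shift = (6425.3/86164) × 360° = 26.85°.
With 2 satellites evenly phased, successive equator crossings are 26.85/2 = 13.423° apart.

13.4°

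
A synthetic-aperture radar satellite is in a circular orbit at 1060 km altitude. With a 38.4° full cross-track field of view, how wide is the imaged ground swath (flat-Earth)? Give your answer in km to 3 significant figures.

Half-angle = 38.4°/2 = 19.2°.
Swath width ≈ 2h·tan(θ/2) = 2 × 1060 × tan(19.2°) = 738.3 km.

738 km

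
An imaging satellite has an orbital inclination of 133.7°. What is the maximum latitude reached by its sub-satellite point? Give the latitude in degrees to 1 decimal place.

46.3°

Retrograde orbit: the ground track reaches ±(180° − i) = ±(180 − 133.7) = ±46.3°.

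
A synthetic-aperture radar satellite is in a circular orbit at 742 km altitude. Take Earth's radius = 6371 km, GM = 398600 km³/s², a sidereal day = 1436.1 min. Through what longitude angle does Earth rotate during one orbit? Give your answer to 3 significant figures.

24.9°

Semi-major axis a = 6371 + 742 = 7113 km. Period T = 2π√(a³/μ) = 2π√(7113³/398600) = 5970.2 s = 99.50 min.
During one orbit Earth rotates (5970.2 / 86166) × 360° = 24.94°.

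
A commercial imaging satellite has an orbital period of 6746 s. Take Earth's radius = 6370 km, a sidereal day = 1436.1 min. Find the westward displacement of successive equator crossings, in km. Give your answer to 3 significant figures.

3130 km

During one orbit Earth rotates (6746.0 / 86166) × 360° = 28.18°.
At the equator that is 28.18° × (2π·6370/360) km/° = 28.18 × 111.2 = 3134 km.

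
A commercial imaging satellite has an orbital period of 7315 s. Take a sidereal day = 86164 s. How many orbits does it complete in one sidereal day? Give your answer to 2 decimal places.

11.78

Orbits per sidereal day = 86164 / 7315.0 = 11.779.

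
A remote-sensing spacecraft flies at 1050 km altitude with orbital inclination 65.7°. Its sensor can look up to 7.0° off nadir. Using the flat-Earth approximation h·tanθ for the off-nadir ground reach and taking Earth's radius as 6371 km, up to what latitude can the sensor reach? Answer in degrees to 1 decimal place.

66.9°

For a prograde orbit the ground track reaches latitude ±i = ±65.7°.
Sensor half-swath on the ground ≈ 1050·tan(7.0°) = 129 km = 1.16° of latitude.
Maximum observable latitude ≈ 65.7 + 1.16 = 66.9°.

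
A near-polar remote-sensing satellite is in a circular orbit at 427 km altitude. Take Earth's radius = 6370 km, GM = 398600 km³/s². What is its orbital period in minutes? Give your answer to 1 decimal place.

92.9 min

Semi-major axis a = 6370 + 427 = 6797 km. Period T = 2π√(a³/μ) = 2π√(6797³/398600) = 5576.8 s = 92.95 min.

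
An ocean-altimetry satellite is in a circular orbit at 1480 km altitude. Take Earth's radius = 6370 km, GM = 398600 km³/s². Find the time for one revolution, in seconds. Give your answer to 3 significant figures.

Semi-major axis a = 6370 + 1480 = 7850 km. Period T = 2π√(a³/μ) = 2π√(7850³/398600) = 6921.7 s = 115.36 min.

6920 seconds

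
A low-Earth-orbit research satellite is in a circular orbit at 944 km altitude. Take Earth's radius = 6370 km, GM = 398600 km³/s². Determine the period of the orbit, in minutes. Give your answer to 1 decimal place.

Semi-major axis a = 6370 + 944 = 7314 km. Period T = 2π√(a³/μ) = 2π√(7314³/398600) = 6225.1 s = 103.75 min.

103.8 min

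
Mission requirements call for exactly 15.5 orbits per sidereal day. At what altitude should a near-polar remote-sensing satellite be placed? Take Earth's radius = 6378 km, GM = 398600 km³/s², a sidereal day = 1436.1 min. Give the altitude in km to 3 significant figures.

405 km

Required period T = 86166 / 15.5 = 5559.1 s.
From T = 2π√(a³/μ): a = (μ T²/4π²)^(1/3) = (398600 × 5559.1² / 4π²)^(1/3) = 6783 km.
Altitude h = a − R = 6783 − 6378 = 405 km.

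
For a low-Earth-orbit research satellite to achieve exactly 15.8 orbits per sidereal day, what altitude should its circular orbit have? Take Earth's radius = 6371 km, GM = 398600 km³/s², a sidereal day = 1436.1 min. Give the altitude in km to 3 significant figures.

Required period T = 86166 / 15.8 = 5453.5 s.
From T = 2π√(a³/μ): a = (μ T²/4π²)^(1/3) = (398600 × 5453.5² / 4π²)^(1/3) = 6696 km.
Altitude h = a − R = 6696 − 6371 = 325 km.

325 km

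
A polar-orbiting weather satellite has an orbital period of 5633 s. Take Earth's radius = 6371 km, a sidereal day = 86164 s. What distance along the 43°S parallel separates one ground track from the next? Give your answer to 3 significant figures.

Node shift per orbit = (5633.0/86164) × 360° = 23.54°.
Equatorial spacing = 23.54 × 111.2 km/° = 2617 km.
At 43° latitude, spacing = 2617 × cos(43°) = 1914 km.

1910 km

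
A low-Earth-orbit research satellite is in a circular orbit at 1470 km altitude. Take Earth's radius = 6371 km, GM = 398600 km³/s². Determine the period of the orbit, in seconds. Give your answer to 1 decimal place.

6909.8 seconds

Semi-major axis a = 6371 + 1470 = 7841 km. Period T = 2π√(a³/μ) = 2π√(7841³/398600) = 6909.8 s = 115.16 min.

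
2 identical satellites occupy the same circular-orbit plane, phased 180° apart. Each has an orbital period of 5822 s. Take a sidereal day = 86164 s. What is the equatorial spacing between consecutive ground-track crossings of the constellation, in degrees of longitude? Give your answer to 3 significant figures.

Single-satellite node shift = (5822.0/86164) × 360° = 24.32°.
With 2 satellites evenly phased, successive equator crossings are 24.32/2 = 12.162° apart.

12.2°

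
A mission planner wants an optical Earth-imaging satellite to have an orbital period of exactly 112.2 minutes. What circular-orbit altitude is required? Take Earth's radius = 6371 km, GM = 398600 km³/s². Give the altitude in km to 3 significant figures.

1330 km

T = 112.2 min = 6732.0 s.
From T = 2π√(a³/μ): a = (μ T²/4π²)^(1/3) = (398600 × 6732.0² / 4π²)^(1/3) = 7706 km.
Altitude h = a − R = 7706 − 6371 = 1335 km.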